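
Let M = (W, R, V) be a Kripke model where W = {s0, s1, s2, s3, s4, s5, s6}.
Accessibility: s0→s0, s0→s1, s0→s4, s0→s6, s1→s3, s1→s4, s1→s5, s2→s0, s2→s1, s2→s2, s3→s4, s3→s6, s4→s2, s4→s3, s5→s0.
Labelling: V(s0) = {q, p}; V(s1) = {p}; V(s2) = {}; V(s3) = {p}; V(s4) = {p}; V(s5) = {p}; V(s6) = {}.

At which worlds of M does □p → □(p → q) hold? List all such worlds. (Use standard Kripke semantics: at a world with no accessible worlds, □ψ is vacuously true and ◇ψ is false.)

Let φ = □p → □(p → q). Evaluate φ at each world:
  s0 (successors {s0, s1, s4, s6}): φ is true.
  s1 (successors {s3, s4, s5}): φ is false.
  s2 (successors {s0, s1, s2}): φ is true.
  s3 (successors {s4, s6}): φ is true.
  s4 (successors {s2, s3}): φ is true.
  s5 (successors {s0}): φ is true.
  s6 (successors ∅): φ is true.
For instance, at s1:
  At s1: □p is true, □(p → q) is false, so □p → □(p → q) is false.
    At s1: □p requires p at every successor {s3, s4, s5}.
      At s3: p is true.
      At s4: p is true.
      At s5: p is true.
    So □p is true at s1.
    At s1: □(p → q) requires p → q at every successor {s3, s4, s5}.
      p → q fails at s3, so □(p → q) is false at s1.
Satisfying worlds: {s0, s2, s3, s4, s5, s6}

s0, s2, s3, s4, s5, s6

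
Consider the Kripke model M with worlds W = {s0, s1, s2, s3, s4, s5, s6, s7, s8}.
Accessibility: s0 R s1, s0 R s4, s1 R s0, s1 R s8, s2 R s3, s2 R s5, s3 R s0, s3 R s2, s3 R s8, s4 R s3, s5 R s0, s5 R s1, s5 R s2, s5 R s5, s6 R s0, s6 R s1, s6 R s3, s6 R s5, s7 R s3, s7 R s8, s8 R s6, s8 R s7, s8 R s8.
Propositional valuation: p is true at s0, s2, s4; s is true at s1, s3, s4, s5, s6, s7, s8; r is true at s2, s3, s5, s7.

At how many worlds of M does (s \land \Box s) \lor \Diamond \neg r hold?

Let φ = (s \land \Box s) \lor \Diamond \neg r. Evaluate φ at each world:
  s0 (successors {s1, s4}): φ is true.
  s1 (successors {s0, s8}): φ is true.
  s2 (successors {s3, s5}): φ is false.
  s3 (successors {s0, s2, s8}): φ is true.
  s4 (successors {s3}): φ is true.
  s5 (successors {s0, s1, s2, s5}): φ is true.
  s6 (successors {s0, s1, s3, s5}): φ is true.
  s7 (successors {s3, s8}): φ is true.
  s8 (successors {s6, s7, s8}): φ is true.
For instance, at s0:
  At s0: s \land \Box s is false, \Diamond \neg r is true, so (s \land \Box s) \lor \Diamond \neg r is true.
    At s0: s is false, \Box s is true, so s \land \Box s is false.
      At s0: \Box s requires s at every successor {s1, s4}.
        At s1: s is true.
        At s4: s is true.
      So \Box s is true at s0.
    At s0: \Diamond \neg r requires \neg r at some successor in {s1, s4}.
      \neg r holds at s1, so \Diamond \neg r is true at s0.
Satisfying worlds: {s0, s1, s3, s4, s5, s6, s7, s8}

8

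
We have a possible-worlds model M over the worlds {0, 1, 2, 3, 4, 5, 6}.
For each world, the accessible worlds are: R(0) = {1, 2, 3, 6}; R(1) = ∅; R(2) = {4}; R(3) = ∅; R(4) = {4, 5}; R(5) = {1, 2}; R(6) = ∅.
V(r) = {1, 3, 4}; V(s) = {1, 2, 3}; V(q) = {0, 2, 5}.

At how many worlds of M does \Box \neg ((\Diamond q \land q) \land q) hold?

6

Recall that \Box ψ holds at a world iff ψ holds at every accessible world, and \Diamond ψ holds iff ψ holds at some accessible world.
Let φ = \Box \neg ((\Diamond q \land q) \land q). Evaluate φ at each world:
  0 (successors {1, 2, 3, 6}): φ is true.
  1 (successors ∅): φ is true.
  2 (successors {4}): φ is true.
  3 (successors ∅): φ is true.
  4 (successors {4, 5}): φ is false.
  5 (successors {1, 2}): φ is true.
  6 (successors ∅): φ is true.
For instance, at 5:
  At 5: \Box \neg ((\Diamond q \land q) \land q) requires \neg ((\Diamond q \land q) \land q) at every successor {1, 2}.
      At 1: (\Diamond q \land q) \land q is false, so \neg ((\Diamond q \land q) \land q) is true.
      At 2: (\Diamond q \land q) \land q is false, so \neg ((\Diamond q \land q) \land q) is true.
  So \Box \neg ((\Diamond q \land q) \land q) is true at 5.
Satisfying worlds: {0, 1, 2, 3, 5, 6}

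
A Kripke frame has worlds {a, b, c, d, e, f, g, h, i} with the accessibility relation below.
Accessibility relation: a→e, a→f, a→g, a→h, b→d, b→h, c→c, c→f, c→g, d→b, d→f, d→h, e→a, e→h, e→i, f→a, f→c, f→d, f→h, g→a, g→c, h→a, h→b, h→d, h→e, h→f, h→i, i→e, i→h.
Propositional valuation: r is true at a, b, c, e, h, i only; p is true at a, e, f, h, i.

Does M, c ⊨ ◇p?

Yes

At c: ◇p requires p at some successor in {c, f, g}.
  p holds at f, so ◇p is true at c.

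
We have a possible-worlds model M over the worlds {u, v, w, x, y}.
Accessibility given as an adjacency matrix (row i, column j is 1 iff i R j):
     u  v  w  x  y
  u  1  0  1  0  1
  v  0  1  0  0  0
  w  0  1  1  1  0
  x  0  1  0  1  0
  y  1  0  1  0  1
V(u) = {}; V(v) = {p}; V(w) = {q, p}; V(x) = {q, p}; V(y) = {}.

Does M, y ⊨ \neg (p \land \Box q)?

Recall that \Box ψ holds at a world iff ψ holds at every accessible world, and \Diamond ψ holds iff ψ holds at some accessible world.
At y: p \land \Box q is false, so \neg (p \land \Box q) is true.
  At y: p is false, \Box q is false, so p \land \Box q is false.
    At y: \Box q requires q at every successor {u, w, y}.
      q fails at u, so \Box q is false at y.

Yes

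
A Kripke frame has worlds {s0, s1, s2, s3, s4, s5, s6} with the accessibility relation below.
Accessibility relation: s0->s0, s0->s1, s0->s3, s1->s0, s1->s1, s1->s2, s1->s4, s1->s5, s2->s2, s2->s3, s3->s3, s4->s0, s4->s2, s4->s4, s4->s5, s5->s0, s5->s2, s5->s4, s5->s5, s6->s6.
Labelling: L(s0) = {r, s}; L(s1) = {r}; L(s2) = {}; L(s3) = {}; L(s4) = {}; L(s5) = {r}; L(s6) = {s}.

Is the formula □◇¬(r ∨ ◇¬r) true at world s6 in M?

At s6: □◇¬(r ∨ ◇¬r) requires ◇¬(r ∨ ◇¬r) at every successor {s6}.
  ◇¬(r ∨ ◇¬r) fails at s6, so □◇¬(r ∨ ◇¬r) is false at s6.
    At s6: ◇¬(r ∨ ◇¬r) requires ¬(r ∨ ◇¬r) at some successor in {s6}.
      At s6: ¬(r ∨ ◇¬r) is false.
    So ◇¬(r ∨ ◇¬r) is false at s6.

No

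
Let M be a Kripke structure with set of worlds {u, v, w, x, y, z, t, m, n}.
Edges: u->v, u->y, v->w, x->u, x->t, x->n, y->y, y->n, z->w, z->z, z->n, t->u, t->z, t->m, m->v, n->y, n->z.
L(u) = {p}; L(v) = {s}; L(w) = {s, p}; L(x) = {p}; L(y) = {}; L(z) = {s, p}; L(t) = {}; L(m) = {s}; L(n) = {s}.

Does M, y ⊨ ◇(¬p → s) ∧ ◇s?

Yes

At y: ◇(¬p → s) is true, ◇s is true, so ◇(¬p → s) ∧ ◇s is true.
  At y: ◇(¬p → s) requires ¬p → s at some successor in {y, n}.
    ¬p → s holds at n, so ◇(¬p → s) is true at y.
  At y: ◇s requires s at some successor in {y, n}.
    s holds at n, so ◇s is true at y.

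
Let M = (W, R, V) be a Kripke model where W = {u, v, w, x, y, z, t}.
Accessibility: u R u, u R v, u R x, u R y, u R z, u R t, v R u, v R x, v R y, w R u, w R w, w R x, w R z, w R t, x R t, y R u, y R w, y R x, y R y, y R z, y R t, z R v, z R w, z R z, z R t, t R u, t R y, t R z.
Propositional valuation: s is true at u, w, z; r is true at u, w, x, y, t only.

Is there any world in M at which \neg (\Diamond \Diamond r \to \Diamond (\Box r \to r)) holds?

No

Let φ = \neg (\Diamond \Diamond r \to \Diamond (\Box r \to r)). Evaluate φ at each world:
  u (successors {u, v, x, y, z, t}): φ is false.
  v (successors {u, x, y}): φ is false.
  w (successors {u, w, x, z, t}): φ is false.
  x (successors {t}): φ is false.
  y (successors {u, w, x, y, z, t}): φ is false.
  z (successors {v, w, z, t}): φ is false.
  t (successors {u, y, z}): φ is false.
For instance, at x:
  At x: \Diamond \Diamond r \to \Diamond (\Box r \to r) is true, so \neg (\Diamond \Diamond r \to \Diamond (\Box r \to r)) is false.
    At x: \Diamond \Diamond r is true, \Diamond (\Box r \to r) is true, so \Diamond \Diamond r \to \Diamond (\Box r \to r) is true.
      At x: \Diamond \Diamond r requires \Diamond r at some successor in {t}.
        \Diamond r holds at t, so \Diamond \Diamond r is true at x.
      At x: \Diamond (\Box r \to r) requires \Box r \to r at some successor in {t}.
        \Box r \to r holds at t, so \Diamond (\Box r \to r) is true at x.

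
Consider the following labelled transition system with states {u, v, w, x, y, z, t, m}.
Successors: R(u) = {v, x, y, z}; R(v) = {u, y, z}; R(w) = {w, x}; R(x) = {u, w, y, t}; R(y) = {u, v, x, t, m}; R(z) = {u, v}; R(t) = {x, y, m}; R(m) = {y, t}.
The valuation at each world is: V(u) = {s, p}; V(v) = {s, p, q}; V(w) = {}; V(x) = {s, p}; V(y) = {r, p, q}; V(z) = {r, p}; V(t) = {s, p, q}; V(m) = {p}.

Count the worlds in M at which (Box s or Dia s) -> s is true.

Let φ = (Box s or Dia s) -> s. Evaluate φ at each world:
  u (successors {v, x, y, z}): φ is true.
  v (successors {u, y, z}): φ is true.
  w (successors {w, x}): φ is false.
  x (successors {u, w, y, t}): φ is true.
  y (successors {u, v, x, t, m}): φ is false.
  z (successors {u, v}): φ is false.
  t (successors {x, y, m}): φ is true.
  m (successors {y, t}): φ is false.
For instance, at u:
  At u: Box s or Dia s is true, s is true, so (Box s or Dia s) -> s is true.
    At u: Box s is false, Dia s is true, so Box s or Dia s is true.
      At u: Box s requires s at every successor {v, x, y, z}.
        s fails at y, so Box s is false at u.
      At u: Dia s requires s at some successor in {v, x, y, z}.
        s holds at v, so Dia s is true at u.
Satisfying worlds: {u, v, x, t}

4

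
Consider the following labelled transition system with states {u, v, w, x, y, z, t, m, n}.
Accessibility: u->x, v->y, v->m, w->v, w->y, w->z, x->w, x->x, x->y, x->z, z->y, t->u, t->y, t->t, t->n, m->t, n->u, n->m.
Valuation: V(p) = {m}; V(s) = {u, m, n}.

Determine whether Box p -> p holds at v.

At v: Box p is false, p is false, so Box p -> p is true.
  At v: Box p requires p at every successor {y, m}.
    p fails at y, so Box p is false at v.

Yes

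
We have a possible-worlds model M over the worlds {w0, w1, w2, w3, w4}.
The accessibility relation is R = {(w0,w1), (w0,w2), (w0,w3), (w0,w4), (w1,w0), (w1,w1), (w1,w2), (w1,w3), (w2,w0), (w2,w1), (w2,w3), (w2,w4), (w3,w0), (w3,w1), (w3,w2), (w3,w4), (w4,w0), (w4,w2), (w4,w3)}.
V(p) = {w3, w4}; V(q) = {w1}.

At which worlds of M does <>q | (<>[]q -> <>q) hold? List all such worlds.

Recall that []ψ holds at a world iff ψ holds at every accessible world, and <>ψ holds iff ψ holds at some accessible world.
Let φ = <>q | (<>[]q -> <>q). Evaluate φ at each world:
  w0 (successors {w1, w2, w3, w4}): φ is true.
  w1 (successors {w0, w1, w2, w3}): φ is true.
  w2 (successors {w0, w1, w3, w4}): φ is true.
  w3 (successors {w0, w1, w2, w4}): φ is true.
  w4 (successors {w0, w2, w3}): φ is true.
For instance, at w0:
  At w0: <>q is true, <>[]q -> <>q is true, so <>q | (<>[]q -> <>q) is true.
    At w0: <>q requires q at some successor in {w1, w2, w3, w4}.
      q holds at w1, so <>q is true at w0.
    At w0: <>[]q is false, <>q is true, so <>[]q -> <>q is true.
      At w0: <>[]q requires []q at some successor in {w1, w2, w3, w4}.
        At w1: []q is false.
        At w2: []q is false.
        At w3: []q is false.
        At w4: []q is false.
      So <>[]q is false at w0.
      At w0: <>q requires q at some successor in {w1, w2, w3, w4}.
        q holds at w1, so <>q is true at w0.
Satisfying worlds: {w0, w1, w2, w3, w4}

w0, w1, w2, w3, w4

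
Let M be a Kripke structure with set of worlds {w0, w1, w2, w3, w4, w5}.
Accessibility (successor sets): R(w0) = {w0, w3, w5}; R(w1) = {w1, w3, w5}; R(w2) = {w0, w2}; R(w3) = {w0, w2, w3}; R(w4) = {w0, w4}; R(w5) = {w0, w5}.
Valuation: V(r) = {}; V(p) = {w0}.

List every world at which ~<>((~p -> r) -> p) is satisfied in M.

Let φ = ~<>((~p -> r) -> p). Evaluate φ at each world:
  w0 (successors {w0, w3, w5}): φ is false.
  w1 (successors {w1, w3, w5}): φ is false.
  w2 (successors {w0, w2}): φ is false.
  w3 (successors {w0, w2, w3}): φ is false.
  w4 (successors {w0, w4}): φ is false.
  w5 (successors {w0, w5}): φ is false.
For instance, at w3:
  At w3: <>((~p -> r) -> p) is true, so ~<>((~p -> r) -> p) is false.
    At w3: <>((~p -> r) -> p) requires (~p -> r) -> p at some successor in {w0, w2, w3}.
      (~p -> r) -> p holds at w0, so <>((~p -> r) -> p) is true at w3.
Satisfying worlds: none.

none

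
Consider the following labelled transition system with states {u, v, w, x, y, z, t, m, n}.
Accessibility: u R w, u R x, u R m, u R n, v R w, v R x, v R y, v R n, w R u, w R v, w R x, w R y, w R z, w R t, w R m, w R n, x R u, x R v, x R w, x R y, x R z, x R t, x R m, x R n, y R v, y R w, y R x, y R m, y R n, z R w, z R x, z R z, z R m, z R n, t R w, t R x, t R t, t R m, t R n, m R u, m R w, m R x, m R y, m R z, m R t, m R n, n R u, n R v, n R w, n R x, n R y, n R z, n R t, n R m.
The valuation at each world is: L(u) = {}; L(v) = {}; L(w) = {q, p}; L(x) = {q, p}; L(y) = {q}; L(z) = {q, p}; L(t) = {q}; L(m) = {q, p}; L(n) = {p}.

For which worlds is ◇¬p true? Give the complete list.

Let φ = ◇¬p. Evaluate φ at each world:
  u (successors {w, x, m, n}): φ is false.
  v (successors {w, x, y, n}): φ is true.
  w (successors {u, v, x, y, z, t, m, n}): φ is true.
  x (successors {u, v, w, y, z, t, m, n}): φ is true.
  y (successors {v, w, x, m, n}): φ is true.
  z (successors {w, x, z, m, n}): φ is false.
  t (successors {w, x, t, m, n}): φ is true.
  m (successors {u, w, x, y, z, t, n}): φ is true.
  n (successors {u, v, w, x, y, z, t, m}): φ is true.
For instance, at y:
  At y: ◇¬p requires ¬p at some successor in {v, w, x, m, n}.
    ¬p holds at v, so ◇¬p is true at y.
Satisfying worlds: {v, w, x, y, t, m, n}

v, w, x, y, t, m, n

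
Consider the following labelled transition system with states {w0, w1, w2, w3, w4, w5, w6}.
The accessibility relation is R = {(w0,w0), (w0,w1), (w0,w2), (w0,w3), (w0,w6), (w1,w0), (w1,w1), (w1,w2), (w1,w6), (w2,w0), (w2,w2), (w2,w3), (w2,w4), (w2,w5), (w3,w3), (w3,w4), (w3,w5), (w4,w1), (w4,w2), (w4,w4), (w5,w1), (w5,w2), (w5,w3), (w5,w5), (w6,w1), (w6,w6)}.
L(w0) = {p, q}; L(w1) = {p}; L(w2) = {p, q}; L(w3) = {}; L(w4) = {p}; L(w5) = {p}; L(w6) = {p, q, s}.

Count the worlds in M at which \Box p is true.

3

Recall that \Box ψ holds at a world iff ψ holds at every accessible world, and \Diamond ψ holds iff ψ holds at some accessible world.
Let φ = \Box p. Evaluate φ at each world:
  w0 (successors {w0, w1, w2, w3, w6}): φ is false.
  w1 (successors {w0, w1, w2, w6}): φ is true.
  w2 (successors {w0, w2, w3, w4, w5}): φ is false.
  w3 (successors {w3, w4, w5}): φ is false.
  w4 (successors {w1, w2, w4}): φ is true.
  w5 (successors {w1, w2, w3, w5}): φ is false.
  w6 (successors {w1, w6}): φ is true.
For instance, at w6:
  At w6: \Box p requires p at every successor {w1, w6}.
    At w1: p is true.
    At w6: p is true.
  So \Box p is true at w6.
Satisfying worlds: {w1, w4, w6}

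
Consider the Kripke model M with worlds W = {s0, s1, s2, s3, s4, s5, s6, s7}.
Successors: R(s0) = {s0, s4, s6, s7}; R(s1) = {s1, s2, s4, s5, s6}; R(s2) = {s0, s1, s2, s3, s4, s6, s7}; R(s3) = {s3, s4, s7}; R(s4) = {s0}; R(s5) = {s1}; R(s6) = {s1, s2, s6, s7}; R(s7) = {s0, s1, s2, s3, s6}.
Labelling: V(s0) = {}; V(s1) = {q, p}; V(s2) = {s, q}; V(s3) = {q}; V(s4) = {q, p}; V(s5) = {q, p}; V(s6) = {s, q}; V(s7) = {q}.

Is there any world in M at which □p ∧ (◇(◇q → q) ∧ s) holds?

Let φ = □p ∧ (◇(◇q → q) ∧ s). Evaluate φ at each world:
  s0 (successors {s0, s4, s6, s7}): φ is false.
  s1 (successors {s1, s2, s4, s5, s6}): φ is false.
  s2 (successors {s0, s1, s2, s3, s4, s6, s7}): φ is false.
  s3 (successors {s3, s4, s7}): φ is false.
  s4 (successors {s0}): φ is false.
  s5 (successors {s1}): φ is false.
  s6 (successors {s1, s2, s6, s7}): φ is false.
  s7 (successors {s0, s1, s2, s3, s6}): φ is false.
For instance, at s7:
  At s7: □p is false, ◇(◇q → q) ∧ s is false, so □p ∧ (◇(◇q → q) ∧ s) is false.
    At s7: □p requires p at every successor {s0, s1, s2, s3, s6}.
      p fails at s0, so □p is false at s7.
    At s7: ◇(◇q → q) is true, s is false, so ◇(◇q → q) ∧ s is false.
      At s7: ◇(◇q → q) requires ◇q → q at some successor in {s0, s1, s2, s3, s6}.
        ◇q → q holds at s1, so ◇(◇q → q) is true at s7.

No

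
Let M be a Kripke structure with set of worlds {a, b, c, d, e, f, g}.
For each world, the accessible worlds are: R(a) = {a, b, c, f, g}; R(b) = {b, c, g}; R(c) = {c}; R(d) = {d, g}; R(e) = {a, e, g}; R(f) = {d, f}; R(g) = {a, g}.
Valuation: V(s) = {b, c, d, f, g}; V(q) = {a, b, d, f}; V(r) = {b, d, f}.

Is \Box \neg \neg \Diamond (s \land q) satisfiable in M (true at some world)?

Yes

Let φ = \Box \neg \neg \Diamond (s \land q). Evaluate φ at each world:
  a (successors {a, b, c, f, g}): φ is false.
  b (successors {b, c, g}): φ is false.
  c (successors {c}): φ is false.
  d (successors {d, g}): φ is false.
  e (successors {a, e, g}): φ is false.
  f (successors {d, f}): φ is true.
  g (successors {a, g}): φ is false.
Detail at f (witness):
  At f: \Box \neg \neg \Diamond (s \land q) requires \neg \neg \Diamond (s \land q) at every successor {d, f}.
      At d: \neg \Diamond (s \land q) is false, so \neg \neg \Diamond (s \land q) is true.
      At f: \neg \Diamond (s \land q) is false, so \neg \neg \Diamond (s \land q) is true.
  So \Box \neg \neg \Diamond (s \land q) is true at f.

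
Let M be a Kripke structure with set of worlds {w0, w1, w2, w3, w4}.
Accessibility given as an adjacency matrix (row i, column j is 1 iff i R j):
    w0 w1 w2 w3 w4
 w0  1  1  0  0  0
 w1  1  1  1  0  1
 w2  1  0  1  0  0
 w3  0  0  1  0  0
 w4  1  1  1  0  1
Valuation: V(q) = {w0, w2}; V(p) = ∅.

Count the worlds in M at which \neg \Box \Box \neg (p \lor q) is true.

Let φ = \neg \Box \Box \neg (p \lor q). Evaluate φ at each world:
  w0 (successors {w0, w1}): φ is true.
  w1 (successors {w0, w1, w2, w4}): φ is true.
  w2 (successors {w0, w2}): φ is true.
  w3 (successors {w2}): φ is true.
  w4 (successors {w0, w1, w2, w4}): φ is true.
For instance, at w1:
  At w1: \Box \Box \neg (p \lor q) is false, so \neg \Box \Box \neg (p \lor q) is true.
    At w1: \Box \Box \neg (p \lor q) requires \Box \neg (p \lor q) at every successor {w0, w1, w2, w4}.
      \Box \neg (p \lor q) fails at w0, so \Box \Box \neg (p \lor q) is false at w1.
Satisfying worlds: {w0, w1, w2, w3, w4}

5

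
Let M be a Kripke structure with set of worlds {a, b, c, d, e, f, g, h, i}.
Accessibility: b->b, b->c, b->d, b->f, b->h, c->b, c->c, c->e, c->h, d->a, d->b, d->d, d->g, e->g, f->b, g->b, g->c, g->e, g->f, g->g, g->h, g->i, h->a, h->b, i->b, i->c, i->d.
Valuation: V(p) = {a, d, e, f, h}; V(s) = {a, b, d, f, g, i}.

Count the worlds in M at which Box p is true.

Let φ = Box p. Evaluate φ at each world:
  a (successors ∅): φ is true.
  b (successors {b, c, d, f, h}): φ is false.
  c (successors {b, c, e, h}): φ is false.
  d (successors {a, b, d, g}): φ is false.
  e (successors {g}): φ is false.
  f (successors {b}): φ is false.
  g (successors {b, c, e, f, g, h, i}): φ is false.
  h (successors {a, b}): φ is false.
  i (successors {b, c, d}): φ is false.
For instance, at g:
  At g: Box p requires p at every successor {b, c, e, f, g, h, i}.
    p fails at b, so Box p is false at g.
Satisfying worlds: {a}

1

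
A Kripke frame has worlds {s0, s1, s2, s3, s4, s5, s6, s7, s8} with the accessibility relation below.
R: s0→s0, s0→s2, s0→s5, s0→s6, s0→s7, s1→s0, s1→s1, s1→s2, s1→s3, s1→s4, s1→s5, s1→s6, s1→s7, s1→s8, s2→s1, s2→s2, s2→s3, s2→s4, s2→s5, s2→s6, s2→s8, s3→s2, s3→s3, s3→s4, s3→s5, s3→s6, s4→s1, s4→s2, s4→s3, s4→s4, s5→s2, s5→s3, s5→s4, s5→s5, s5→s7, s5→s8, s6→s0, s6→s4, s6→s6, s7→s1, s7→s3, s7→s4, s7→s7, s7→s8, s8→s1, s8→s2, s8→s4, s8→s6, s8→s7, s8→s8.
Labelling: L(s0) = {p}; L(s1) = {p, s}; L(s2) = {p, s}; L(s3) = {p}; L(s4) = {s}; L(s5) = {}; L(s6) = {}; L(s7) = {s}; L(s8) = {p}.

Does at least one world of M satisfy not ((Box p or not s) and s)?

Yes

Let φ = not ((Box p or not s) and s). Evaluate φ at each world:
  s0 (successors {s0, s2, s5, s6, s7}): φ is true.
  s1 (successors {s0, s1, s2, s3, s4, s5, s6, s7, s8}): φ is true.
  s2 (successors {s1, s2, s3, s4, s5, s6, s8}): φ is true.
  s3 (successors {s2, s3, s4, s5, s6}): φ is true.
  s4 (successors {s1, s2, s3, s4}): φ is true.
  s5 (successors {s2, s3, s4, s5, s7, s8}): φ is true.
  s6 (successors {s0, s4, s6}): φ is true.
  s7 (successors {s1, s3, s4, s7, s8}): φ is true.
  s8 (successors {s1, s2, s4, s6, s7, s8}): φ is true.
Detail at s0 (witness):
  At s0: (Box p or not s) and s is false, so not ((Box p or not s) and s) is true.
    At s0: Box p or not s is true, s is false, so (Box p or not s) and s is false.
      At s0: Box p is false, not s is true, so Box p or not s is true.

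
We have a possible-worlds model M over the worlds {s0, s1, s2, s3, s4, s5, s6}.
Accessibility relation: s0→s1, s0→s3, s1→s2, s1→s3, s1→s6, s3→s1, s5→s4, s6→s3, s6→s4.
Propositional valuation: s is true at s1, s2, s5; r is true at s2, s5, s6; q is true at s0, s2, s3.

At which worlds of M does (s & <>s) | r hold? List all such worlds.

s1, s2, s5, s6

Let φ = (s & <>s) | r. Evaluate φ at each world:
  s0 (successors {s1, s3}): φ is false.
  s1 (successors {s2, s3, s6}): φ is true.
  s2 (successors ∅): φ is true.
  s3 (successors {s1}): φ is false.
  s4 (successors ∅): φ is false.
  s5 (successors {s4}): φ is true.
  s6 (successors {s3, s4}): φ is true.
For instance, at s6:
  At s6: s & <>s is false, r is true, so (s & <>s) | r is true.
    At s6: s is false, <>s is false, so s & <>s is false.
      At s6: <>s requires s at some successor in {s3, s4}.
        At s3: s is false.
        At s4: s is false.
      So <>s is false at s6.
Satisfying worlds: {s1, s2, s5, s6}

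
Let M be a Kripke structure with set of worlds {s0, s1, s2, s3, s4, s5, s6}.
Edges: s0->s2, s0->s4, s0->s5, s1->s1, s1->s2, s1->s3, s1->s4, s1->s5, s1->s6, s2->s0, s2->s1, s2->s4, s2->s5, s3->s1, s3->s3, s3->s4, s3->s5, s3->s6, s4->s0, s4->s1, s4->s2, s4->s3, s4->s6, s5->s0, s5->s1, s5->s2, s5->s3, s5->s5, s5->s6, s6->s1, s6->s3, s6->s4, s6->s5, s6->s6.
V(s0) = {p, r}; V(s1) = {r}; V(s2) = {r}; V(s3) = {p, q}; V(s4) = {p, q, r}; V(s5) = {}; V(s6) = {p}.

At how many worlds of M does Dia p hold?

Let φ = Dia p. Evaluate φ at each world:
  s0 (successors {s2, s4, s5}): φ is true.
  s1 (successors {s1, s2, s3, s4, s5, s6}): φ is true.
  s2 (successors {s0, s1, s4, s5}): φ is true.
  s3 (successors {s1, s3, s4, s5, s6}): φ is true.
  s4 (successors {s0, s1, s2, s3, s6}): φ is true.
  s5 (successors {s0, s1, s2, s3, s5, s6}): φ is true.
  s6 (successors {s1, s3, s4, s5, s6}): φ is true.
For instance, at s2:
  At s2: Dia p requires p at some successor in {s0, s1, s4, s5}.
    p holds at s0, so Dia p is true at s2.
Satisfying worlds: {s0, s1, s2, s3, s4, s5, s6}

7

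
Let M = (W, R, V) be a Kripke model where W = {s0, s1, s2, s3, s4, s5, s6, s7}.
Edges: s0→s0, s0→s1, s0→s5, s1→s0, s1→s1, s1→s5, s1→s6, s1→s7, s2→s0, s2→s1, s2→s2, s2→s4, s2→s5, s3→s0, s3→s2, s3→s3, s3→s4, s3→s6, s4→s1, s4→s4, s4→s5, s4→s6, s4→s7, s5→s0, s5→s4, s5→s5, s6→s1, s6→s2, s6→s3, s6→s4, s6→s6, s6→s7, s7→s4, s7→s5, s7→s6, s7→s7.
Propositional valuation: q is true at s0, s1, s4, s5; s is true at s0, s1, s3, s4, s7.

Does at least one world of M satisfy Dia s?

Let φ = Dia s. Evaluate φ at each world:
  s0 (successors {s0, s1, s5}): φ is true.
  s1 (successors {s0, s1, s5, s6, s7}): φ is true.
  s2 (successors {s0, s1, s2, s4, s5}): φ is true.
  s3 (successors {s0, s2, s3, s4, s6}): φ is true.
  s4 (successors {s1, s4, s5, s6, s7}): φ is true.
  s5 (successors {s0, s4, s5}): φ is true.
  s6 (successors {s1, s2, s3, s4, s6, s7}): φ is true.
  s7 (successors {s4, s5, s6, s7}): φ is true.
Detail at s0 (witness):
  At s0: Dia s requires s at some successor in {s0, s1, s5}.
    s holds at s0, so Dia s is true at s0.

Yes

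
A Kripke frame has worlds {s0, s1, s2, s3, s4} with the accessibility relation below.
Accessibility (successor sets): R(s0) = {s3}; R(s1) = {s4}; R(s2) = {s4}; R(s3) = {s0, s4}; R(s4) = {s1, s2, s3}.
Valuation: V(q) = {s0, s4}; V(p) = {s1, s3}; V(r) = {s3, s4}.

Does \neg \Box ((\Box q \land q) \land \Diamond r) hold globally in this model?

Yes

Recall that \Box ψ holds at a world iff ψ holds at every accessible world, and \Diamond ψ holds iff ψ holds at some accessible world.
Let φ = \neg \Box ((\Box q \land q) \land \Diamond r). Evaluate φ at each world:
  s0 (successors {s3}): φ is true.
  s1 (successors {s4}): φ is true.
  s2 (successors {s4}): φ is true.
  s3 (successors {s0, s4}): φ is true.
  s4 (successors {s1, s2, s3}): φ is true.
For instance, at s0:
  At s0: \Box ((\Box q \land q) \land \Diamond r) is false, so \neg \Box ((\Box q \land q) \land \Diamond r) is true.
    At s0: \Box ((\Box q \land q) \land \Diamond r) requires (\Box q \land q) \land \Diamond r at every successor {s3}.
      (\Box q \land q) \land \Diamond r fails at s3, so \Box ((\Box q \land q) \land \Diamond r) is false at s0.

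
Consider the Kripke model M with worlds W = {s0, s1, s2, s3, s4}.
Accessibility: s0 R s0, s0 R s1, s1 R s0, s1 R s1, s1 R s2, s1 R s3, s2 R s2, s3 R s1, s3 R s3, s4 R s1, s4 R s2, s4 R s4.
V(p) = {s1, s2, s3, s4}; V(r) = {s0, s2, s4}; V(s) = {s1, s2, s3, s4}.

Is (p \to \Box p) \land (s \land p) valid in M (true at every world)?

Recall that \Box ψ holds at a world iff ψ holds at every accessible world, and \Diamond ψ holds iff ψ holds at some accessible world.
Let φ = (p \to \Box p) \land (s \land p). Evaluate φ at each world:
  s0 (successors {s0, s1}): φ is false.
  s1 (successors {s0, s1, s2, s3}): φ is false.
  s2 (successors {s2}): φ is true.
  s3 (successors {s1, s3}): φ is true.
  s4 (successors {s1, s2, s4}): φ is true.
Detail at s0 (counterexample):
  At s0: p \to \Box p is true, s \land p is false, so (p \to \Box p) \land (s \land p) is false.
    At s0: p is false, \Box p is false, so p \to \Box p is true.
      At s0: \Box p requires p at every successor {s0, s1}.
        p fails at s0, so \Box p is false at s0.

No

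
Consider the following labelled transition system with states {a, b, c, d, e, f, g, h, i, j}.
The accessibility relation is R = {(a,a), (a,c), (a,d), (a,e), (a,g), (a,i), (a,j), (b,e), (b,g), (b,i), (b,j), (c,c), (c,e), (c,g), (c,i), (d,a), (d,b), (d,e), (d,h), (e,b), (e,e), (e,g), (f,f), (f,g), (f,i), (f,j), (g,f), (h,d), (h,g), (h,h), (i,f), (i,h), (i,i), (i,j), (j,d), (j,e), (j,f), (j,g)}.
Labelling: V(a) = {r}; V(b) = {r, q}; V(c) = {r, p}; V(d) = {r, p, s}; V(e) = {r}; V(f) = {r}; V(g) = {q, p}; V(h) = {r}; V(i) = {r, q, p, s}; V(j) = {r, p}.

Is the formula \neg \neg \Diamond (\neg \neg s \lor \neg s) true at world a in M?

Yes

At a: \neg \Diamond (\neg \neg s \lor \neg s) is false, so \neg \neg \Diamond (\neg \neg s \lor \neg s) is true.
  At a: \Diamond (\neg \neg s \lor \neg s) is true, so \neg \Diamond (\neg \neg s \lor \neg s) is false.
    At a: \Diamond (\neg \neg s \lor \neg s) requires \neg \neg s \lor \neg s at some successor in {a, c, d, e, g, i, j}.
      \neg \neg s \lor \neg s holds at a, so \Diamond (\neg \neg s \lor \neg s) is true at a.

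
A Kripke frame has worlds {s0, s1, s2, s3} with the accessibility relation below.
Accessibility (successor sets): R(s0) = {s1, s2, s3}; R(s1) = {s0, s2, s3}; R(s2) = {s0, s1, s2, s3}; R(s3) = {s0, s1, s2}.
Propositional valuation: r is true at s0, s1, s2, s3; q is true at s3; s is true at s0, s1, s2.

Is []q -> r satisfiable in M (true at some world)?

Yes

Let φ = []q -> r. Evaluate φ at each world:
  s0 (successors {s1, s2, s3}): φ is true.
  s1 (successors {s0, s2, s3}): φ is true.
  s2 (successors {s0, s1, s2, s3}): φ is true.
  s3 (successors {s0, s1, s2}): φ is true.
Detail at s0 (witness):
  At s0: []q is false, r is true, so []q -> r is true.
    At s0: []q requires q at every successor {s1, s2, s3}.
      q fails at s1, so []q is false at s0.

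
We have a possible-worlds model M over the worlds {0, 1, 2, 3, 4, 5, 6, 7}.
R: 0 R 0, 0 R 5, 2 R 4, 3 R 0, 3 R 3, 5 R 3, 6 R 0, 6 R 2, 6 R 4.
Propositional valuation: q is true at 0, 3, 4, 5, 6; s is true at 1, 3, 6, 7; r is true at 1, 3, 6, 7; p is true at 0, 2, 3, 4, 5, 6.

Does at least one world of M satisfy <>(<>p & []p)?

Let φ = <>(<>p & []p). Evaluate φ at each world:
  0 (successors {0, 5}): φ is true.
  1 (successors ∅): φ is false.
  2 (successors {4}): φ is false.
  3 (successors {0, 3}): φ is true.
  4 (successors ∅): φ is false.
  5 (successors {3}): φ is true.
  6 (successors {0, 2, 4}): φ is true.
  7 (successors ∅): φ is false.
Detail at 0 (witness):
  At 0: <>(<>p & []p) requires <>p & []p at some successor in {0, 5}.
    <>p & []p holds at 0, so <>(<>p & []p) is true at 0.
      At 0: <>p is true, []p is true, so <>p & []p is true.

Yes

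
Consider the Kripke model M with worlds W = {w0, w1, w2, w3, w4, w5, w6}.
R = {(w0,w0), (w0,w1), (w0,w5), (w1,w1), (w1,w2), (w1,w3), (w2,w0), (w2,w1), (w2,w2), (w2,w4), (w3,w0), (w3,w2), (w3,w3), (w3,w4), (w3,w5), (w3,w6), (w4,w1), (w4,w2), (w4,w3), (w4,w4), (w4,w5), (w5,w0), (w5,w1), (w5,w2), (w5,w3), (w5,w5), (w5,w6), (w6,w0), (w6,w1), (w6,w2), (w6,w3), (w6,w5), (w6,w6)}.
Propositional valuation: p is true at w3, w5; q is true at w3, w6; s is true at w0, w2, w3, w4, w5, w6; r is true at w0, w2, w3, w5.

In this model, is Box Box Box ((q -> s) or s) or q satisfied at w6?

At w6: Box Box Box ((q -> s) or s) is true, q is true, so Box Box Box ((q -> s) or s) or q is true.
  At w6: Box Box Box ((q -> s) or s) requires Box Box ((q -> s) or s) at every successor {w0, w1, w2, w3, w5, w6}.
    At w0: Box Box ((q -> s) or s) is true.
    At w1: Box Box ((q -> s) or s) is true.
    At w2: Box Box ((q -> s) or s) is true.
    At w3: Box Box ((q -> s) or s) is true.
    At w5: Box Box ((q -> s) or s) is true.
    At w6: Box Box ((q -> s) or s) is true.
  So Box Box Box ((q -> s) or s) is true at w6.

Yes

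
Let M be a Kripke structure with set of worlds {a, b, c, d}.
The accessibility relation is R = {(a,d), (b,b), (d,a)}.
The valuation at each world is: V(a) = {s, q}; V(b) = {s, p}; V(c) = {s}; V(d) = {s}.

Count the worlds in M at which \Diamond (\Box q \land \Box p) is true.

Let φ = \Diamond (\Box q \land \Box p). Evaluate φ at each world:
  a (successors {d}): φ is false.
  b (successors {b}): φ is false.
  c (successors ∅): φ is false.
  d (successors {a}): φ is false.
For instance, at d:
  At d: \Diamond (\Box q \land \Box p) requires \Box q \land \Box p at some successor in {a}.
    At a: \Box q \land \Box p is false.
  So \Diamond (\Box q \land \Box p) is false at d.
Satisfying worlds: none.

0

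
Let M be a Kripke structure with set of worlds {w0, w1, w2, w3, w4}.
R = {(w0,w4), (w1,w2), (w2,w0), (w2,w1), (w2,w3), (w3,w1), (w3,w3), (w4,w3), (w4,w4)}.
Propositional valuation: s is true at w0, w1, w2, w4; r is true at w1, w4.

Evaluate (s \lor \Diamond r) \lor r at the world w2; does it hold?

Yes

At w2: s \lor \Diamond r is true, r is false, so (s \lor \Diamond r) \lor r is true.
  At w2: s is true, \Diamond r is true, so s \lor \Diamond r is true.
    At w2: \Diamond r requires r at some successor in {w0, w1, w3}.
      r holds at w1, so \Diamond r is true at w2.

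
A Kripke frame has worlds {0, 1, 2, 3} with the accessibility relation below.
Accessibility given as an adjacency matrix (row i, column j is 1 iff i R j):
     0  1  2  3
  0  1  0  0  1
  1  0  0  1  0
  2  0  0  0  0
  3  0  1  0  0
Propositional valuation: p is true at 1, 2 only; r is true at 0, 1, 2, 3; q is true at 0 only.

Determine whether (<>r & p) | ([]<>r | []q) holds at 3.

Yes

At 3: <>r & p is false, []<>r | []q is true, so (<>r & p) | ([]<>r | []q) is true.
  At 3: <>r is true, p is false, so <>r & p is false.
    At 3: <>r requires r at some successor in {1}.
      r holds at 1, so <>r is true at 3.
  At 3: []<>r is true, []q is false, so []<>r | []q is true.
    At 3: []<>r requires <>r at every successor {1}.
      At 1: <>r is true.
    So []<>r is true at 3.
    At 3: []q requires q at every successor {1}.
      q fails at 1, so []q is false at 3.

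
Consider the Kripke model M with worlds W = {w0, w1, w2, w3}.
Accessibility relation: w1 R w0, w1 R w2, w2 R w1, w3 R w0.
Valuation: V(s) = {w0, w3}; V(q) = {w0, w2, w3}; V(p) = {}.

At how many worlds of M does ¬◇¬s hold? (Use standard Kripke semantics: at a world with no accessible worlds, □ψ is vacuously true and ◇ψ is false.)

2

Let φ = ¬◇¬s. Evaluate φ at each world:
  w0 (successors ∅): φ is true.
  w1 (successors {w0, w2}): φ is false.
  w2 (successors {w1}): φ is false.
  w3 (successors {w0}): φ is true.
For instance, at w2:
  At w2: ◇¬s is true, so ¬◇¬s is false.
    At w2: ◇¬s requires ¬s at some successor in {w1}.
      ¬s holds at w1, so ◇¬s is true at w2.
Satisfying worlds: {w0, w3}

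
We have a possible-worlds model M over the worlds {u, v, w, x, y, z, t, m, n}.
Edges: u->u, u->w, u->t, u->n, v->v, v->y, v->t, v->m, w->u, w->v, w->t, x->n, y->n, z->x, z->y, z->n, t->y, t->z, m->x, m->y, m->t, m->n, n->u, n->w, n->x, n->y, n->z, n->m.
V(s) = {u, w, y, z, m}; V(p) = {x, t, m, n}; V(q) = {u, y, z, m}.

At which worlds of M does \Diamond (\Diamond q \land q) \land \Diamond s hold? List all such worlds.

u, v, w, t, n

Recall that \Diamond ψ holds at a world iff ψ holds at some accessible world.
Let φ = \Diamond (\Diamond q \land q) \land \Diamond s. Evaluate φ at each world:
  u (successors {u, w, t, n}): φ is true.
  v (successors {v, y, t, m}): φ is true.
  w (successors {u, v, t}): φ is true.
  x (successors {n}): φ is false.
  y (successors {n}): φ is false.
  z (successors {x, y, n}): φ is false.
  t (successors {y, z}): φ is true.
  m (successors {x, y, t, n}): φ is false.
  n (successors {u, w, x, y, z, m}): φ is true.
For instance, at t:
  At t: \Diamond (\Diamond q \land q) is true, \Diamond s is true, so \Diamond (\Diamond q \land q) \land \Diamond s is true.
    At t: \Diamond (\Diamond q \land q) requires \Diamond q \land q at some successor in {y, z}.
      \Diamond q \land q holds at z, so \Diamond (\Diamond q \land q) is true at t.
    At t: \Diamond s requires s at some successor in {y, z}.
      s holds at y, so \Diamond s is true at t.
Satisfying worlds: {u, v, w, t, n}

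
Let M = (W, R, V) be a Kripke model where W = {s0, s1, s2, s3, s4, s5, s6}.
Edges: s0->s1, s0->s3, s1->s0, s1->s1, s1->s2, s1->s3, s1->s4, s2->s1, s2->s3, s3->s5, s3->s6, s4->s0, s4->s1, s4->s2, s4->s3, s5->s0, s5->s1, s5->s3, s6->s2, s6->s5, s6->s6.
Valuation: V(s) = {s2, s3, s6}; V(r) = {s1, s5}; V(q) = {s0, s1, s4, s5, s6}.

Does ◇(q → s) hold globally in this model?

Yes

Recall that ◇ψ holds at a world iff ψ holds at some accessible world.
Let φ = ◇(q → s). Evaluate φ at each world:
  s0 (successors {s1, s3}): φ is true.
  s1 (successors {s0, s1, s2, s3, s4}): φ is true.
  s2 (successors {s1, s3}): φ is true.
  s3 (successors {s5, s6}): φ is true.
  s4 (successors {s0, s1, s2, s3}): φ is true.
  s5 (successors {s0, s1, s3}): φ is true.
  s6 (successors {s2, s5, s6}): φ is true.
For instance, at s6:
  At s6: ◇(q → s) requires q → s at some successor in {s2, s5, s6}.
    q → s holds at s2, so ◇(q → s) is true at s6.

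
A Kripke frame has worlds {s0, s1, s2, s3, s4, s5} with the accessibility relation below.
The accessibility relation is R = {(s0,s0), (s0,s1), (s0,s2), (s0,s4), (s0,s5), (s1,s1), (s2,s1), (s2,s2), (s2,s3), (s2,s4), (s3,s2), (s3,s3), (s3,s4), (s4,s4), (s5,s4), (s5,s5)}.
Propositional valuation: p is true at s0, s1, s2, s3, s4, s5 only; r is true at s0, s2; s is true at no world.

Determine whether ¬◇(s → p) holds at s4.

No

At s4: ◇(s → p) is true, so ¬◇(s → p) is false.
  At s4: ◇(s → p) requires s → p at some successor in {s4}.
    s → p holds at s4, so ◇(s → p) is true at s4.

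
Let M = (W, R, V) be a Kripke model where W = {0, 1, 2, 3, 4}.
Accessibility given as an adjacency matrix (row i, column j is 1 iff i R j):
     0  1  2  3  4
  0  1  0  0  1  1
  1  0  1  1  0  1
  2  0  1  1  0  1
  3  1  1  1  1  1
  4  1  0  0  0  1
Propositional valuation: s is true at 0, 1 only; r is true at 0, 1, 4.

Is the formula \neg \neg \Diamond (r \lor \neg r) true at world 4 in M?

Yes

At 4: \neg \Diamond (r \lor \neg r) is false, so \neg \neg \Diamond (r \lor \neg r) is true.
  At 4: \Diamond (r \lor \neg r) is true, so \neg \Diamond (r \lor \neg r) is false.
    At 4: \Diamond (r \lor \neg r) requires r \lor \neg r at some successor in {0, 4}.
      r \lor \neg r holds at 0, so \Diamond (r \lor \neg r) is true at 4.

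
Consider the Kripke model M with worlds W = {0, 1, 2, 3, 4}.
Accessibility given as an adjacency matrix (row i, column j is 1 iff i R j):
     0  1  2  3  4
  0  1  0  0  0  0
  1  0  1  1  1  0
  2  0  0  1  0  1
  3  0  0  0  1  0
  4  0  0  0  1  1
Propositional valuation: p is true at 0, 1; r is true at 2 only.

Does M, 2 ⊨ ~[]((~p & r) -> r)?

No

At 2: []((~p & r) -> r) is true, so ~[]((~p & r) -> r) is false.
  At 2: []((~p & r) -> r) requires (~p & r) -> r at every successor {2, 4}.
    At 2: (~p & r) -> r is true.
    At 4: (~p & r) -> r is true.
  So []((~p & r) -> r) is true at 2.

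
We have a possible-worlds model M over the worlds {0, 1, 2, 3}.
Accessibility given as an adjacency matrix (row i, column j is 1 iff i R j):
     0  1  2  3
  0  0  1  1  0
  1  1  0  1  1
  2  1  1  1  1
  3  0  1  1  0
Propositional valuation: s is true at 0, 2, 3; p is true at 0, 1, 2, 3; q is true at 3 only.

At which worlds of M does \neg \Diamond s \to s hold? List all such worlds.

0, 1, 2, 3

Let φ = \neg \Diamond s \to s. Evaluate φ at each world:
  0 (successors {1, 2}): φ is true.
  1 (successors {0, 2, 3}): φ is true.
  2 (successors {0, 1, 2, 3}): φ is true.
  3 (successors {1, 2}): φ is true.
For instance, at 1:
  At 1: \neg \Diamond s is false, s is false, so \neg \Diamond s \to s is true.
    At 1: \Diamond s is true, so \neg \Diamond s is false.
      At 1: \Diamond s requires s at some successor in {0, 2, 3}.
        s holds at 0, so \Diamond s is true at 1.
Satisfying worlds: {0, 1, 2, 3}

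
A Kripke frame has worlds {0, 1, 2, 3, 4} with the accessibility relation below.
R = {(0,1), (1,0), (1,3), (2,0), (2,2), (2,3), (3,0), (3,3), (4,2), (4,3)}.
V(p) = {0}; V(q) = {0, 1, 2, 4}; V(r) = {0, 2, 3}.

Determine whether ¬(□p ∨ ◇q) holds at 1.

At 1: □p ∨ ◇q is true, so ¬(□p ∨ ◇q) is false.
  At 1: □p is false, ◇q is true, so □p ∨ ◇q is true.
    At 1: □p requires p at every successor {0, 3}.
      p fails at 3, so □p is false at 1.
    At 1: ◇q requires q at some successor in {0, 3}.
      q holds at 0, so ◇q is true at 1.

No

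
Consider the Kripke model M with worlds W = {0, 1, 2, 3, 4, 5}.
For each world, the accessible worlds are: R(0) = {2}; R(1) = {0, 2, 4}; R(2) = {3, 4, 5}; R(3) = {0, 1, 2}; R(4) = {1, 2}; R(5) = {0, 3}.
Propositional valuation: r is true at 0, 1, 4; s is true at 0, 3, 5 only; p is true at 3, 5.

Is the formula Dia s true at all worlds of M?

Let φ = Dia s. Evaluate φ at each world:
  0 (successors {2}): φ is false.
  1 (successors {0, 2, 4}): φ is true.
  2 (successors {3, 4, 5}): φ is true.
  3 (successors {0, 1, 2}): φ is true.
  4 (successors {1, 2}): φ is false.
  5 (successors {0, 3}): φ is true.
Detail at 0 (counterexample):
  At 0: Dia s requires s at some successor in {2}.
    At 2: s is false.
  So Dia s is false at 0.

No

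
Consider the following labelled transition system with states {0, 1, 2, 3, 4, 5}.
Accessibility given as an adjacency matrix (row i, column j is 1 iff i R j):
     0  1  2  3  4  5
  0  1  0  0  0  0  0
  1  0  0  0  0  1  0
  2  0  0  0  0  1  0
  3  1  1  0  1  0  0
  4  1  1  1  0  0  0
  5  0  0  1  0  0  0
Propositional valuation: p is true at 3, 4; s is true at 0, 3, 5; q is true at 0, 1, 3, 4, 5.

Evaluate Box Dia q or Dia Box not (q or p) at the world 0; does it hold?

Recall that Box ψ holds at a world iff ψ holds at every accessible world, and Dia ψ holds iff ψ holds at some accessible world.
At 0: Box Dia q is true, Dia Box not (q or p) is false, so Box Dia q or Dia Box not (q or p) is true.
  At 0: Box Dia q requires Dia q at every successor {0}.
      At 0: Dia q requires q at some successor in {0}.
        q holds at 0, so Dia q is true at 0.
  So Box Dia q is true at 0.
  At 0: Dia Box not (q or p) requires Box not (q or p) at some successor in {0}.
    At 0: Box not (q or p) is false.
  So Dia Box not (q or p) is false at 0.

Yes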